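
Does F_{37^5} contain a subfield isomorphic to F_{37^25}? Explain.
No: F_{37^25} is not a subfield of F_{37^5}

F_{p^m} embeds in F_{p^n} iff m | n. Here 25 ∤ 5 (since 5 = 0·25 + 5 with remainder 5 ≠ 0), so F_{37^25} is not a subfield of F_{37^5}. Equivalently: if it were, the tower law would give 25 = [F_{37^25}:F_37] dividing [F_{37^5}:F_37] = 5, contradiction.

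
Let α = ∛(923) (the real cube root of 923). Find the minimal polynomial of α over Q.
m_α(x) = x^3 - 923

α satisfies α^3 = 923, so x^3 - 923 annihilates α. By the rational root test, a rational root p/q (in lowest terms) of x^3 - 923 would satisfy p^3 = 923 q^3, forcing q = 1 and p^3 = 923; but 923 is not a perfect cube, contradiction. A monic cubic over Q with no rational root is irreducible (any nontrivial factorization would include a linear factor). Hence x^3 - 923 is the minimal polynomial of α, and in particular [Q(α):Q] = 3.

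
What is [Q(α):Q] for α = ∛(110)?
[Q(α):Q] = 3

The minimal polynomial of α is x^3 - 110, irreducible over Q since 110 is not a perfect cube (so x^3 - 110 has no rational root). Hence [Q(α):Q] = deg(m_α) = 3.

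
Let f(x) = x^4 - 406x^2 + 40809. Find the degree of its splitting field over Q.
[K : Q] = 4

Solving the quadratic in x^2: x^2 = (406 ± √(406^2 - 4·40809))/2 = (406 ± √1600)/2 = (406 ± 40)/2, giving x^2 = 223 or x^2 = 183. So f(x) = (x^2 - 223)(x^2 - 183) and the roots of f are ±√223, ±√183. Hence the splitting field is K = Q(√223, √183). Since 223 and 183 are distinct squarefree integers > 1, their product 40809 is not a perfect square, so √183 ∉ Q(√223). By the tower law [K:Q] = [Q(√223,√183):Q(√223)] · [Q(√223):Q] = 2 · 2 = 4.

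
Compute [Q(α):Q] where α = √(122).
[Q(α):Q] = 2

[Q(α):Q] equals the degree of the minimal polynomial of α. Here α^2 = 122 and x^2 - 122 is irreducible (d = 122 is squarefree, ≠ 1, hence not a square), so deg(m_α) = 2. Thus [Q(α):Q] = 2.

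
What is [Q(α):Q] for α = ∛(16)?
[Q(α):Q] = 3

The minimal polynomial of α is x^3 - 16, irreducible over Q since 16 is not a perfect cube (so x^3 - 16 has no rational root). Hence [Q(α):Q] = deg(m_α) = 3.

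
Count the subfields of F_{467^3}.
F_{467^3} has 2 subfields

The subfields of F_{p^n} are exactly the fields F_{p^d} for d | n (each is the fixed field of the unique index-d subgroup of Gal(F_{p^n}/F_p) ≅ Z/nZ). The divisors of n = 3 are {1, 3}, giving 2 subfields: F_{467^1}, F_{467^3}.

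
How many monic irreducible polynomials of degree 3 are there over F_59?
There are 68440 monic irreducible polynomials of degree 3 over F_59

Each element of F_{59^3} that lies in no proper subfield is a root of exactly one monic irreducible of degree 3 over F_59, and each such polynomial has 3 distinct roots in F_{59^3}. By Möbius inversion the count is N_59(3) = (1/3) Σ_{d|3} μ(3/d) · 59^d = (1/3)(μ(3)·59^1 + μ(1)·59^3) = 205320/3 = 68440.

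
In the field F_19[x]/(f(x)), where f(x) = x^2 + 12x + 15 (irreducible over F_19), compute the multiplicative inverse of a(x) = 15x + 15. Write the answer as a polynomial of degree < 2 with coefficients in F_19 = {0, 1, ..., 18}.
a(x)^(-1) ≡ 6x + 9 (mod f(x))

Since f is irreducible over F_19, F_19[x]/(f) is a field and a(x) ≠ 0 has an inverse. Apply the extended Euclidean algorithm to f(x) and a(x) in F_19[x]: f(x) = (14x + 2)·a(x) + (4). The last nonzero remainder is the constant 4 = gcd(f, a) in F_19. Back-substituting through the division chain expresses 4 = s(x)·a(x) + t(x)·f(x) with s(x) ≡ 5x + 17 (mod f), so (5x + 17)·a(x) ≡ 4 (mod f). Multiplying by 4^(-1) ≡ 5 in F_19 gives a(x)^(-1) ≡ 5·(5x + 17) ≡ 6x + 9 (mod f). Check: (15x + 15)·(6x + 9) = 14x^2 + 16x + 2 ≡ 1 (mod x^2 + 12x + 15).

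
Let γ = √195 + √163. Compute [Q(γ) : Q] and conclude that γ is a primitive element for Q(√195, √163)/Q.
[Q(γ) : Q] = 4 (equivalently, Q(γ) = Q(√195, √163))

Obviously Q(γ) ⊆ Q(√195, √163), and [Q(√195, √163):Q] = 4 (since 195, 163 are distinct squarefree integers > 1 with 31785 not a perfect square). To show equality we compute the minimal polynomial of γ. From γ = √195 + √163: γ^2 = 195 + 2√(31785) + 163 = 358 + 2√(31785), so γ^2 - 358 = 2√(31785); squaring, (γ^2 - 358)^2 = 4·31785, i.e. γ^4 - 716γ^2 + 128164 - 127140 = 0, i.e. γ^4 - 716γ^2 + 1024 = 0. So γ is a root of x^4 - 716x^2 + 1024. This polynomial is irreducible over Q: it has no rational root (each ±√195 ± √163 is irrational), and any factorization into two quadratics over Q would force √(31785) ∈ Q (pairing opposite roots) or √195, √163 ∈ Q (other pairings), all impossible. Hence [Q(γ):Q] = 4 = [Q(√195, √163):Q], so Q(γ) = Q(√195, √163).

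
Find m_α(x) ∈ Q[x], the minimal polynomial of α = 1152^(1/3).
m_α(x) = x^3 - 1152

α satisfies α^3 = 1152, so x^3 - 1152 annihilates α. By the rational root test, a rational root p/q (in lowest terms) of x^3 - 1152 would satisfy p^3 = 1152 q^3, forcing q = 1 and p^3 = 1152; but 1152 is not a perfect cube, contradiction. A monic cubic over Q with no rational root is irreducible (any nontrivial factorization would include a linear factor). Hence x^3 - 1152 is the minimal polynomial of α, and in particular [Q(α):Q] = 3.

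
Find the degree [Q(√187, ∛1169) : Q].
[Q(√187, ∛1169) : Q] = 6

Let L = Q(√187, ∛1169). Since Q(√187) ⊂ L and [Q(√187):Q] = 2, the tower law gives 2 | [L:Q]. Likewise Q(∛1169) ⊂ L with [Q(∛1169):Q] = 3 (because 1169 is not a perfect cube), so 3 | [L:Q]. As gcd(2,3) = 1, [L:Q] is divisible by 6. Conversely L is generated over Q by √187 and ∛1169, so [L:Q] ≤ 2·3 = 6. Therefore [Q(√187, ∛1169) : Q] = 6.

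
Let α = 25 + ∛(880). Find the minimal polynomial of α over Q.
m_α(x) = x^3 - 75x^2 + 1875x - 16505

Set β = α - 25 = ∛(880), so β^3 = 880. Then (α - 25)^3 - 880 = 0, i.e. α is a root of g(x) = (x - 25)^3 - 880 = x^3 - 75x^2 + 1875x - 16505. Since g(x) = h(x - 25) where h(x) = x^3 - 880, and h is irreducible over Q (because 880 is not a perfect cube, so h has no rational root, and a monic cubic with no rational root is irreducible), g is also irreducible (irreducibility is preserved under the substitution x → x - 25). Hence m_α(x) = x^3 - 75x^2 + 1875x - 16505.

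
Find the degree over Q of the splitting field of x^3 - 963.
[K : Q] = 6

The roots of x^3 - 963 are ∛963, ω∛963, ω^2∛963 where ω = e^(2πi/3) is a primitive cube root of unity, so K = Q(∛963, ω). Now [Q(∛963):Q] = 3 (since 963 is not a perfect cube, x^3 - 963 is irreducible) and [Q(ω):Q] = 2. Both 2 and 3 divide [K:Q], and [K:Q] ≤ 3·2 = 6, so [K:Q] = 6. (Equivalently: Q(∛963) ⊂ R but ω ∉ R, so [K : Q(∛963)] = 2.)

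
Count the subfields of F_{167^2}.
F_{167^2} has 2 subfields

The subfields of F_{p^n} are exactly the fields F_{p^d} for d | n (each is the fixed field of the unique index-d subgroup of Gal(F_{p^n}/F_p) ≅ Z/nZ). The divisors of n = 2 are {1, 2}, giving 2 subfields: F_{167^1}, F_{167^2}.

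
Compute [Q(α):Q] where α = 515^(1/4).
[Q(α):Q] = 4

α is a root of x^4 - 515. By Eisenstein's criterion at the prime p = 5 (which divides the constant term 515 but p^2 = 25 does not, since 515 is squarefree), x^4 - 515 is irreducible over Q. Hence [Q(α):Q] = 4.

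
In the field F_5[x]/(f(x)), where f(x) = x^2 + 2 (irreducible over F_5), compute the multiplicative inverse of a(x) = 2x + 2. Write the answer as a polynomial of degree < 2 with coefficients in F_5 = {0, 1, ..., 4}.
a(x)^(-1) ≡ 4x + 1 (mod f(x))

Since f is irreducible over F_5, F_5[x]/(f) is a field and a(x) ≠ 0 has an inverse. Apply the extended Euclidean algorithm to f(x) and a(x) in F_5[x]: f(x) = (3x + 2)·a(x) + (3). The last nonzero remainder is the constant 3 = gcd(f, a) in F_5. Back-substituting through the division chain expresses 3 = s(x)·a(x) + t(x)·f(x) with s(x) ≡ 2x + 3 (mod f), so (2x + 3)·a(x) ≡ 3 (mod f). Multiplying by 3^(-1) ≡ 2 in F_5 gives a(x)^(-1) ≡ 2·(2x + 3) ≡ 4x + 1 (mod f). Check: (2x + 2)·(4x + 1) = 3x^2 + 2 ≡ 1 (mod x^2 + 2).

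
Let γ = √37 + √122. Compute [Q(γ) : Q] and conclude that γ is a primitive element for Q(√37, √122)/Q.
[Q(γ) : Q] = 4 (equivalently, Q(γ) = Q(√37, √122))

Obviously Q(γ) ⊆ Q(√37, √122), and [Q(√37, √122):Q] = 4 (since 37, 122 are distinct squarefree integers > 1 with 4514 not a perfect square). To show equality we compute the minimal polynomial of γ. From γ = √37 + √122: γ^2 = 37 + 2√(4514) + 122 = 159 + 2√(4514), so γ^2 - 159 = 2√(4514); squaring, (γ^2 - 159)^2 = 4·4514, i.e. γ^4 - 318γ^2 + 25281 - 18056 = 0, i.e. γ^4 - 318γ^2 + 7225 = 0. So γ is a root of x^4 - 318x^2 + 7225. This polynomial is irreducible over Q: it has no rational root (each ±√37 ± √122 is irrational), and any factorization into two quadratics over Q would force √(4514) ∈ Q (pairing opposite roots) or √37, √122 ∈ Q (other pairings), all impossible. Hence [Q(γ):Q] = 4 = [Q(√37, √122):Q], so Q(γ) = Q(√37, √122).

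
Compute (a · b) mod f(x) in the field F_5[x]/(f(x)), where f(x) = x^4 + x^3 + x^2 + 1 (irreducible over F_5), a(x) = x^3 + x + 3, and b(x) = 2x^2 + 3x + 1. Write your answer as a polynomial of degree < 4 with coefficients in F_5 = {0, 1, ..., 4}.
a · b ≡ 3x^2 + 3x + 2 (mod f(x))

Multiply in F_5[x]: a(x)·b(x) = (x^3 + x + 3)·(2x^2 + 3x + 1) = 2x^5 + 3x^4 + 3x^3 + 4x^2 + 3. This has degree ≥ 4, so divide by f(x) over F_5: 2x^5 + 3x^4 + 3x^3 + 4x^2 + 3 = (2x + 1)·(x^4 + x^3 + x^2 + 1) + (3x^2 + 3x + 2). Hence a·b ≡ 3x^2 + 3x + 2 (mod f). (F_5[x]/(f) is a field with 5^4 = 625 elements since f is irreducible of degree 4.)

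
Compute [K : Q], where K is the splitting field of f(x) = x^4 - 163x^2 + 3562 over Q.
[K : Q] = 4

Solving the quadratic in x^2: x^2 = (163 ± √(163^2 - 4·3562))/2 = (163 ± √12321)/2 = (163 ± 111)/2, giving x^2 = 137 or x^2 = 26. So f(x) = (x^2 - 137)(x^2 - 26) and the roots of f are ±√137, ±√26. Hence the splitting field is K = Q(√137, √26). Since 137 and 26 are distinct squarefree integers > 1, their product 3562 is not a perfect square, so √26 ∉ Q(√137). By the tower law [K:Q] = [Q(√137,√26):Q(√137)] · [Q(√137):Q] = 2 · 2 = 4.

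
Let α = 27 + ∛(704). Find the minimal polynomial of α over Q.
m_α(x) = x^3 - 81x^2 + 2187x - 20387

Set β = α - 27 = ∛(704), so β^3 = 704. Then (α - 27)^3 - 704 = 0, i.e. α is a root of g(x) = (x - 27)^3 - 704 = x^3 - 81x^2 + 2187x - 20387. Since g(x) = h(x - 27) where h(x) = x^3 - 704, and h is irreducible over Q (because 704 is not a perfect cube, so h has no rational root, and a monic cubic with no rational root is irreducible), g is also irreducible (irreducibility is preserved under the substitution x → x - 27). Hence m_α(x) = x^3 - 81x^2 + 2187x - 20387.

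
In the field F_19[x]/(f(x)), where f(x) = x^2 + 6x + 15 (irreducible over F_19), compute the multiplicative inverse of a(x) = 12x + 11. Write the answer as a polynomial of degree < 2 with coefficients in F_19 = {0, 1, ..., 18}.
a(x)^(-1) ≡ x + 13 (mod f(x))

Since f is irreducible over F_19, F_19[x]/(f) is a field and a(x) ≠ 0 has an inverse. Apply the extended Euclidean algorithm to f(x) and a(x) in F_19[x]: f(x) = (8x + 9)·a(x) + (11). The last nonzero remainder is the constant 11 = gcd(f, a) in F_19. Back-substituting through the division chain expresses 11 = s(x)·a(x) + t(x)·f(x) with s(x) ≡ 11x + 10 (mod f), so (11x + 10)·a(x) ≡ 11 (mod f). Multiplying by 11^(-1) ≡ 7 in F_19 gives a(x)^(-1) ≡ 7·(11x + 10) ≡ x + 13 (mod f). Check: (12x + 11)·(x + 13) = 12x^2 + 15x + 10 ≡ 1 (mod x^2 + 6x + 15).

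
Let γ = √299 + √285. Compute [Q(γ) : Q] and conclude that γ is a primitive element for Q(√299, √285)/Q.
[Q(γ) : Q] = 4 (equivalently, Q(γ) = Q(√299, √285))

Obviously Q(γ) ⊆ Q(√299, √285), and [Q(√299, √285):Q] = 4 (since 299, 285 are distinct squarefree integers > 1 with 85215 not a perfect square). To show equality we compute the minimal polynomial of γ. From γ = √299 + √285: γ^2 = 299 + 2√(85215) + 285 = 584 + 2√(85215), so γ^2 - 584 = 2√(85215); squaring, (γ^2 - 584)^2 = 4·85215, i.e. γ^4 - 1168γ^2 + 341056 - 340860 = 0, i.e. γ^4 - 1168γ^2 + 196 = 0. So γ is a root of x^4 - 1168x^2 + 196. This polynomial is irreducible over Q: it has no rational root (each ±√299 ± √285 is irrational), and any factorization into two quadratics over Q would force √(85215) ∈ Q (pairing opposite roots) or √299, √285 ∈ Q (other pairings), all impossible. Hence [Q(γ):Q] = 4 = [Q(√299, √285):Q], so Q(γ) = Q(√299, √285).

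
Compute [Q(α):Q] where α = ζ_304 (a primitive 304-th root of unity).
[Q(α):Q] = 144

The minimal polynomial of ζ_304 over Q is the 304-th cyclotomic polynomial Φ_304(x), which is irreducible over Q and has degree φ(304) = 144. Hence [Q(α):Q] = φ(304) = 144.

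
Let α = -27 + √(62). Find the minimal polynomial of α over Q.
m_α(x) = x^2 + 54x + 667

From α + 27 = √(62), squaring gives (α + 27)^2 = 62, i.e. α^2 + 54α + 729 = 62, so α^2 + 54α + 667 = 0. The discriminant of x^2 + 54x + 667 is (54)^2 - 4·(667) = 2916 - 2668 = 248, and 4·(62) is not a perfect square in Q since 62 is squarefree and ≠ 1. Hence x^2 + 54x + 667 is irreducible over Q and is the minimal polynomial of α.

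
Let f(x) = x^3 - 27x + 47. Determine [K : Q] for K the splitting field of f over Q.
[K : Q] = 6

By the rational root test, any rational root of the monic integer polynomial f(x) = x^3 - 27x + 47 must be an integer dividing the constant term 47, i.e. one of ±{1, 47}. Evaluating: f(1) = 21, f(-1) = 73, f(47) = 102601, f(-47) = -102507; none is 0, so f has no rational root and is therefore irreducible over Q (a cubic with no linear factor over a field is irreducible). For an irreducible cubic, the Galois group is A_3 or S_3 according as the discriminant disc(f) = -4a^3 - 27b^2 = -4·(-27)^3 - 27·(47)^2 = 19089 is or is not a square in Q. Here disc(f) = 19089 is not a perfect square in Q, so the Galois group of f over Q is not contained in A_3 and must be all of S_3. The splitting field has degree |S_3| = 6 over Q, so [K : Q] = 6.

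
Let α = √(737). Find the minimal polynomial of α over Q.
m_α(x) = x^2 - 737

α satisfies α^2 - 737 = 0, so x^2 - 737 annihilates α. Since d = 737 is squarefree and ≠ 1, it is not a perfect square in Q, so x^2 - 737 has no rational root and is therefore irreducible over Q (a degree-2 polynomial over a field is irreducible iff it has no root). Hence m_α(x) = x^2 - 737.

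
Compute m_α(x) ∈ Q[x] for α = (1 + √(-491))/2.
m_α(x) = x^2 - x + 123

From 2α - 1 = √(-491), squaring gives (2α - 1)^2 = -491, i.e. 4α^2 - 4α + 1 = -491, so α^2 - α + (1 + 491)/4 = 0. Since -491 ≡ 1 (mod 4), (1 + 491)/4 = 123 ∈ Z. The polynomial x^2 - x + 123 has discriminant 1 - 4·(123) = -491, which is not a perfect square in Q (d = -491 is squarefree and ≠ 1), so x^2 - x + 123 is irreducible over Q. It is the minimal polynomial of α.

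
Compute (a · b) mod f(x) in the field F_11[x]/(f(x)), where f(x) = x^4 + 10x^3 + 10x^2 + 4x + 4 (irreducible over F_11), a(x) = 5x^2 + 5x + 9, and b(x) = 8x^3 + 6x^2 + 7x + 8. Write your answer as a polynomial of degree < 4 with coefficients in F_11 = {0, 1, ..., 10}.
a · b ≡ x^3 + 2x^2 + 9x + 6 (mod f(x))

Multiply in F_11[x]: a(x)·b(x) = (5x^2 + 5x + 9)·(8x^3 + 6x^2 + 7x + 8) = 7x^5 + 4x^4 + 5x^3 + 8x^2 + 4x + 6. This has degree ≥ 4, so divide by f(x) over F_11: 7x^5 + 4x^4 + 5x^3 + 8x^2 + 4x + 6 = (7x)·(x^4 + 10x^3 + 10x^2 + 4x + 4) + (x^3 + 2x^2 + 9x + 6). Hence a·b ≡ x^3 + 2x^2 + 9x + 6 (mod f). (F_11[x]/(f) is a field with 11^4 = 14641 elements since f is irreducible of degree 4.)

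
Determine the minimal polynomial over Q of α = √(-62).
m_α(x) = x^2 + 62

α satisfies α^2 + 62 = 0, so x^2 + 62 annihilates α. Since d = -62 is squarefree and ≠ 1, it is not a perfect square in Q, so x^2 + 62 has no rational root and is therefore irreducible over Q (a degree-2 polynomial over a field is irreducible iff it has no root). Hence m_α(x) = x^2 + 62.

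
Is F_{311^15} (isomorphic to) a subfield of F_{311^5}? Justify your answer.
No: F_{311^15} is not a subfield of F_{311^5}

F_{p^m} embeds in F_{p^n} iff m | n. Here 15 ∤ 5 (since 5 = 0·15 + 5 with remainder 5 ≠ 0), so F_{311^15} is not a subfield of F_{311^5}. Equivalently: if it were, the tower law would give 15 = [F_{311^15}:F_311] dividing [F_{311^5}:F_311] = 5, contradiction.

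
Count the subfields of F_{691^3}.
F_{691^3} has 2 subfields

The subfields of F_{p^n} are exactly the fields F_{p^d} for d | n (each is the fixed field of the unique index-d subgroup of Gal(F_{p^n}/F_p) ≅ Z/nZ). The divisors of n = 3 are {1, 3}, giving 2 subfields: F_{691^1}, F_{691^3}.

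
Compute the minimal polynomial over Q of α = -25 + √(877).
m_α(x) = x^2 + 50x - 252

From α + 25 = √(877), squaring gives (α + 25)^2 = 877, i.e. α^2 + 50α + 625 = 877, so α^2 + 50α - 252 = 0. The discriminant of x^2 + 50x - 252 is (50)^2 - 4·(-252) = 2500 + 1008 = 3508, and 4·(877) is not a perfect square in Q since 877 is squarefree and ≠ 1. Hence x^2 + 50x - 252 is irreducible over Q and is the minimal polynomial of α.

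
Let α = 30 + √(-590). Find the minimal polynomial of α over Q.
m_α(x) = x^2 - 60x + 1490

From α - 30 = √(-590), squaring gives (α - 30)^2 = -590, i.e. α^2 - 60α + 900 = -590, so α^2 - 60α + 1490 = 0. The discriminant of x^2 - 60x + 1490 is (-60)^2 - 4·(1490) = 3600 - 5960 = -2360, and 4·(-590) is not a perfect square in Q since -590 is squarefree and ≠ 1. Hence x^2 - 60x + 1490 is irreducible over Q and is the minimal polynomial of α.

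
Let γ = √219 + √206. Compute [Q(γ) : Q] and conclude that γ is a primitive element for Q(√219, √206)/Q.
[Q(γ) : Q] = 4 (equivalently, Q(γ) = Q(√219, √206))

Obviously Q(γ) ⊆ Q(√219, √206), and [Q(√219, √206):Q] = 4 (since 219, 206 are distinct squarefree integers > 1 with 45114 not a perfect square). To show equality we compute the minimal polynomial of γ. From γ = √219 + √206: γ^2 = 219 + 2√(45114) + 206 = 425 + 2√(45114), so γ^2 - 425 = 2√(45114); squaring, (γ^2 - 425)^2 = 4·45114, i.e. γ^4 - 850γ^2 + 180625 - 180456 = 0, i.e. γ^4 - 850γ^2 + 169 = 0. So γ is a root of x^4 - 850x^2 + 169. This polynomial is irreducible over Q: it has no rational root (each ±√219 ± √206 is irrational), and any factorization into two quadratics over Q would force √(45114) ∈ Q (pairing opposite roots) or √219, √206 ∈ Q (other pairings), all impossible. Hence [Q(γ):Q] = 4 = [Q(√219, √206):Q], so Q(γ) = Q(√219, √206).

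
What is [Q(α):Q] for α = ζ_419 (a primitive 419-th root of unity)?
[Q(α):Q] = 418

The minimal polynomial of ζ_419 over Q is the 419-th cyclotomic polynomial Φ_419(x), which is irreducible over Q and has degree φ(419) = 418. Hence [Q(α):Q] = φ(419) = 418.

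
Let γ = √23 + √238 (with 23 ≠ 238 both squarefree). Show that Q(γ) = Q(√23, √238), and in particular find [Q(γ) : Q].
[Q(γ) : Q] = 4 (equivalently, Q(γ) = Q(√23, √238))

Obviously Q(γ) ⊆ Q(√23, √238), and [Q(√23, √238):Q] = 4 (since 23, 238 are distinct squarefree integers > 1 with 5474 not a perfect square). To show equality we compute the minimal polynomial of γ. From γ = √23 + √238: γ^2 = 23 + 2√(5474) + 238 = 261 + 2√(5474), so γ^2 - 261 = 2√(5474); squaring, (γ^2 - 261)^2 = 4·5474, i.e. γ^4 - 522γ^2 + 68121 - 21896 = 0, i.e. γ^4 - 522γ^2 + 46225 = 0. So γ is a root of x^4 - 522x^2 + 46225. This polynomial is irreducible over Q: it has no rational root (each ±√23 ± √238 is irrational), and any factorization into two quadratics over Q would force √(5474) ∈ Q (pairing opposite roots) or √23, √238 ∈ Q (other pairings), all impossible. Hence [Q(γ):Q] = 4 = [Q(√23, √238):Q], so Q(γ) = Q(√23, √238).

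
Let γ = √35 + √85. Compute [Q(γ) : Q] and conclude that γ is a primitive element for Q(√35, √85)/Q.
[Q(γ) : Q] = 4 (equivalently, Q(γ) = Q(√35, √85))

Obviously Q(γ) ⊆ Q(√35, √85), and [Q(√35, √85):Q] = 4 (since 35, 85 are distinct squarefree integers > 1 with 2975 not a perfect square). To show equality we compute the minimal polynomial of γ. From γ = √35 + √85: γ^2 = 35 + 2√(2975) + 85 = 120 + 2√(2975), so γ^2 - 120 = 2√(2975); squaring, (γ^2 - 120)^2 = 4·2975, i.e. γ^4 - 240γ^2 + 14400 - 11900 = 0, i.e. γ^4 - 240γ^2 + 2500 = 0. So γ is a root of x^4 - 240x^2 + 2500. This polynomial is irreducible over Q: it has no rational root (each ±√35 ± √85 is irrational), and any factorization into two quadratics over Q would force √(2975) ∈ Q (pairing opposite roots) or √35, √85 ∈ Q (other pairings), all impossible. Hence [Q(γ):Q] = 4 = [Q(√35, √85):Q], so Q(γ) = Q(√35, √85).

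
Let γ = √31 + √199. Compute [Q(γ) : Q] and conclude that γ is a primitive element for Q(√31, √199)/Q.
[Q(γ) : Q] = 4 (equivalently, Q(γ) = Q(√31, √199))

Obviously Q(γ) ⊆ Q(√31, √199), and [Q(√31, √199):Q] = 4 (since 31, 199 are distinct squarefree integers > 1 with 6169 not a perfect square). To show equality we compute the minimal polynomial of γ. From γ = √31 + √199: γ^2 = 31 + 2√(6169) + 199 = 230 + 2√(6169), so γ^2 - 230 = 2√(6169); squaring, (γ^2 - 230)^2 = 4·6169, i.e. γ^4 - 460γ^2 + 52900 - 24676 = 0, i.e. γ^4 - 460γ^2 + 28224 = 0. So γ is a root of x^4 - 460x^2 + 28224. This polynomial is irreducible over Q: it has no rational root (each ±√31 ± √199 is irrational), and any factorization into two quadratics over Q would force √(6169) ∈ Q (pairing opposite roots) or √31, √199 ∈ Q (other pairings), all impossible. Hence [Q(γ):Q] = 4 = [Q(√31, √199):Q], so Q(γ) = Q(√31, √199).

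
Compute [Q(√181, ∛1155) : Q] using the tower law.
[Q(√181, ∛1155) : Q] = 6

Let L = Q(√181, ∛1155). Since Q(√181) ⊂ L and [Q(√181):Q] = 2, the tower law gives 2 | [L:Q]. Likewise Q(∛1155) ⊂ L with [Q(∛1155):Q] = 3 (because 1155 is not a perfect cube), so 3 | [L:Q]. As gcd(2,3) = 1, [L:Q] is divisible by 6. Conversely L is generated over Q by √181 and ∛1155, so [L:Q] ≤ 2·3 = 6. Therefore [Q(√181, ∛1155) : Q] = 6.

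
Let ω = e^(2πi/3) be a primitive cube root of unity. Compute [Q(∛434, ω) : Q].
[Q(∛434, ω) : Q] = 6

[Q(∛434):Q] = 3 (min poly x^3 - 434, irreducible since 434 is not a perfect cube). [Q(ω):Q] = 2 (min poly x^2 + x + 1). Since Q(∛434) ⊂ R and ω ∉ R, we have ω ∉ Q(∛434), so x^2 + x + 1 remains irreducible over Q(∛434) and [Q(∛434, ω) : Q(∛434)] = 2. By the tower law, [Q(∛434, ω) : Q] = 3 · 2 = 6. (In fact Q(∛434, ω) is the splitting field of x^3 - 434 over Q.)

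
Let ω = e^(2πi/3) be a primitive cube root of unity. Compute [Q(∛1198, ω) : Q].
[Q(∛1198, ω) : Q] = 6

[Q(∛1198):Q] = 3 (min poly x^3 - 1198, irreducible since 1198 is not a perfect cube). [Q(ω):Q] = 2 (min poly x^2 + x + 1). Since Q(∛1198) ⊂ R and ω ∉ R, we have ω ∉ Q(∛1198), so x^2 + x + 1 remains irreducible over Q(∛1198) and [Q(∛1198, ω) : Q(∛1198)] = 2. By the tower law, [Q(∛1198, ω) : Q] = 3 · 2 = 6. (In fact Q(∛1198, ω) is the splitting field of x^3 - 1198 over Q.)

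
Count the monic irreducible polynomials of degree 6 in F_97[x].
There are 138828513824 monic irreducible polynomials of degree 6 over F_97

Each element of F_{97^6} that lies in no proper subfield is a root of exactly one monic irreducible of degree 6 over F_97, and each such polynomial has 6 distinct roots in F_{97^6}. By Möbius inversion the count is N_97(6) = (1/6) Σ_{d|6} μ(6/d) · 97^d = (1/6)(μ(6)·97^1 + μ(3)·97^2 + μ(2)·97^3 + μ(1)·97^6) = 832971082944/6 = 138828513824.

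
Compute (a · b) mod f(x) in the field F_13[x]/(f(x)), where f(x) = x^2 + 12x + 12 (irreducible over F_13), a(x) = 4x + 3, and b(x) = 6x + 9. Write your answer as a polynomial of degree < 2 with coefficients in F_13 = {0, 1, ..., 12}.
a · b ≡ 12 (mod f(x))

Multiply in F_13[x]: a(x)·b(x) = (4x + 3)·(6x + 9) = 11x^2 + 2x + 1. This has degree ≥ 2, so divide by f(x) over F_13: 11x^2 + 2x + 1 = (11)·(x^2 + 12x + 12) + (12). Hence a·b ≡ 12 (mod f). (F_13[x]/(f) is a field with 13^2 = 169 elements since f is irreducible of degree 2.)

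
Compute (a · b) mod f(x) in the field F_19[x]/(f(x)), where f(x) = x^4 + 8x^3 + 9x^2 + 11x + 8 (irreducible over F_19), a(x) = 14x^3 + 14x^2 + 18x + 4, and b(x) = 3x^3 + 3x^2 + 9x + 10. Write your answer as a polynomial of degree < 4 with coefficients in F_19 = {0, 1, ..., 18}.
a · b ≡ 7x^3 + 13x^2 + 12x + 18 (mod f(x))

Multiply in F_19[x]: a(x)·b(x) = (14x^3 + 14x^2 + 18x + 4)·(3x^3 + 3x^2 + 9x + 10) = 4x^6 + 8x^5 + 13x^4 + 9x^3 + 10x^2 + 7x + 2. This has degree ≥ 4, so divide by f(x) over F_19: 4x^6 + 8x^5 + 13x^4 + 9x^3 + 10x^2 + 7x + 2 = (4x^2 + 14x + 17)·(x^4 + 8x^3 + 9x^2 + 11x + 8) + (7x^3 + 13x^2 + 12x + 18). Hence a·b ≡ 7x^3 + 13x^2 + 12x + 18 (mod f). (F_19[x]/(f) is a field with 19^4 = 130321 elements since f is irreducible of degree 4.)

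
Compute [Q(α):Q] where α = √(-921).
[Q(α):Q] = 2

[Q(α):Q] equals the degree of the minimal polynomial of α. Here α^2 = -921 and x^2 + 921 is irreducible (d = -921 is squarefree, ≠ 1, hence not a square), so deg(m_α) = 2. Thus [Q(α):Q] = 2.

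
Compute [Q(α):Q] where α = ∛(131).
[Q(α):Q] = 3

The minimal polynomial of α is x^3 - 131, irreducible over Q since 131 is not a perfect cube (so x^3 - 131 has no rational root). Hence [Q(α):Q] = deg(m_α) = 3.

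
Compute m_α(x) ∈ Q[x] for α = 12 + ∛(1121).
m_α(x) = x^3 - 36x^2 + 432x - 2849

Set β = α - 12 = ∛(1121), so β^3 = 1121. Then (α - 12)^3 - 1121 = 0, i.e. α is a root of g(x) = (x - 12)^3 - 1121 = x^3 - 36x^2 + 432x - 2849. Since g(x) = h(x - 12) where h(x) = x^3 - 1121, and h is irreducible over Q (because 1121 is not a perfect cube, so h has no rational root, and a monic cubic with no rational root is irreducible), g is also irreducible (irreducibility is preserved under the substitution x → x - 12). Hence m_α(x) = x^3 - 36x^2 + 432x - 2849.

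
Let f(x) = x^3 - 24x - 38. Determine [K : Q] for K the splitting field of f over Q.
[K : Q] = 6

By the rational root test, any rational root of the monic integer polynomial f(x) = x^3 - 24x - 38 must be an integer dividing the constant term -38, i.e. one of ±{1, 2, 19, 38}. Evaluating: f(1) = -61, f(-1) = -15, f(2) = -78, f(-2) = 2, f(19) = 6365, f(-19) = -6441, f(38) = 53922, f(-38) = -53998; none is 0, so f has no rational root and is therefore irreducible over Q (a cubic with no linear factor over a field is irreducible). For an irreducible cubic, the Galois group is A_3 or S_3 according as the discriminant disc(f) = -4a^3 - 27b^2 = -4·(-24)^3 - 27·(-38)^2 = 16308 is or is not a square in Q. Here disc(f) = 16308 is not a perfect square in Q, so the Galois group of f over Q is not contained in A_3 and must be all of S_3. The splitting field has degree |S_3| = 6 over Q, so [K : Q] = 6.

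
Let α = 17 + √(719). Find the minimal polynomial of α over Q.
m_α(x) = x^2 - 34x - 430

From α - 17 = √(719), squaring gives (α - 17)^2 = 719, i.e. α^2 - 34α + 289 = 719, so α^2 - 34α - 430 = 0. The discriminant of x^2 - 34x - 430 is (-34)^2 - 4·(-430) = 1156 + 1720 = 2876, and 4·(719) is not a perfect square in Q since 719 is squarefree and ≠ 1. Hence x^2 - 34x - 430 is irreducible over Q and is the minimal polynomial of α.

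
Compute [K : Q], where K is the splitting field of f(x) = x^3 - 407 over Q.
[K : Q] = 6

The roots of x^3 - 407 are ∛407, ω∛407, ω^2∛407 where ω = e^(2πi/3) is a primitive cube root of unity, so K = Q(∛407, ω). Now [Q(∛407):Q] = 3 (since 407 is not a perfect cube, x^3 - 407 is irreducible) and [Q(ω):Q] = 2. Both 2 and 3 divide [K:Q], and [K:Q] ≤ 3·2 = 6, so [K:Q] = 6. (Equivalently: Q(∛407) ⊂ R but ω ∉ R, so [K : Q(∛407)] = 2.)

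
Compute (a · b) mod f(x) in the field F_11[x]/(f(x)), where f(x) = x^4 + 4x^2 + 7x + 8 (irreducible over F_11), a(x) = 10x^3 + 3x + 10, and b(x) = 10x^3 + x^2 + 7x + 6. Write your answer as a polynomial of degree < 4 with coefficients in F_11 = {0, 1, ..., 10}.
a · b ≡ 6x^3 + 9x^2 + 7x + 7 (mod f(x))

Multiply in F_11[x]: a(x)·b(x) = (10x^3 + 3x + 10)·(10x^3 + x^2 + 7x + 6) = x^6 + 10x^5 + x^4 + 9x^3 + 9x^2 + 5. This has degree ≥ 4, so divide by f(x) over F_11: x^6 + 10x^5 + x^4 + 9x^3 + 9x^2 + 5 = (x^2 + 10x + 8)·(x^4 + 4x^2 + 7x + 8) + (6x^3 + 9x^2 + 7x + 7). Hence a·b ≡ 6x^3 + 9x^2 + 7x + 7 (mod f). (F_11[x]/(f) is a field with 11^4 = 14641 elements since f is irreducible of degree 4.)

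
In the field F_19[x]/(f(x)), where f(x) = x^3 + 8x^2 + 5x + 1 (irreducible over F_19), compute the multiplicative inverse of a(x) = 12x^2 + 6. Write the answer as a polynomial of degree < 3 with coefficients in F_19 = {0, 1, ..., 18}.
a(x)^(-1) ≡ 3x^2 + 7x + 1 (mod f(x))

Since f is irreducible over F_19, F_19[x]/(f) is a field and a(x) ≠ 0 has an inverse. Apply the extended Euclidean algorithm to f(x) and a(x) in F_19[x]: f(x) = (8x + 7)·a(x) + (14x + 16);  a(x) = (9x + 6)·(14x + 16) + (5). The last nonzero remainder is the constant 5 = gcd(f, a) in F_19. Back-substituting through the division chain expresses 5 = s(x)·a(x) + t(x)·f(x) with s(x) ≡ 15x^2 + 16x + 5 (mod f), so (15x^2 + 16x + 5)·a(x) ≡ 5 (mod f). Multiplying by 5^(-1) ≡ 4 in F_19 gives a(x)^(-1) ≡ 4·(15x^2 + 16x + 5) ≡ 3x^2 + 7x + 1 (mod f). Check: (12x^2 + 6)·(3x^2 + 7x + 1) = 17x^4 + 8x^3 + 11x^2 + 4x + 6 ≡ 1 (mod x^3 + 8x^2 + 5x + 1).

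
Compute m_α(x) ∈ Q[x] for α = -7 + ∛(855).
m_α(x) = x^3 + 21x^2 + 147x - 512

Set β = α + 7 = ∛(855), so β^3 = 855. Then (α + 7)^3 - 855 = 0, i.e. α is a root of g(x) = (x + 7)^3 - 855 = x^3 + 21x^2 + 147x - 512. Since g(x) = h(x + 7) where h(x) = x^3 - 855, and h is irreducible over Q (because 855 is not a perfect cube, so h has no rational root, and a monic cubic with no rational root is irreducible), g is also irreducible (irreducibility is preserved under the substitution x → x + 7). Hence m_α(x) = x^3 + 21x^2 + 147x - 512.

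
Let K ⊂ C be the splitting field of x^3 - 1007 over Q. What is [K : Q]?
[K : Q] = 6

The roots of x^3 - 1007 are ∛1007, ω∛1007, ω^2∛1007 where ω = e^(2πi/3) is a primitive cube root of unity, so K = Q(∛1007, ω). Now [Q(∛1007):Q] = 3 (since 1007 is not a perfect cube, x^3 - 1007 is irreducible) and [Q(ω):Q] = 2. Both 2 and 3 divide [K:Q], and [K:Q] ≤ 3·2 = 6, so [K:Q] = 6. (Equivalently: Q(∛1007) ⊂ R but ω ∉ R, so [K : Q(∛1007)] = 2.)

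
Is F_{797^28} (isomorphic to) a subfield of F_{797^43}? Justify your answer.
No: F_{797^28} is not a subfield of F_{797^43}

F_{p^m} embeds in F_{p^n} iff m | n. Here 28 ∤ 43 (since 43 = 1·28 + 15 with remainder 15 ≠ 0), so F_{797^28} is not a subfield of F_{797^43}. Equivalently: if it were, the tower law would give 28 = [F_{797^28}:F_797] dividing [F_{797^43}:F_797] = 43, contradiction.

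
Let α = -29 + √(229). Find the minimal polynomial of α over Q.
m_α(x) = x^2 + 58x + 612

From α + 29 = √(229), squaring gives (α + 29)^2 = 229, i.e. α^2 + 58α + 841 = 229, so α^2 + 58α + 612 = 0. The discriminant of x^2 + 58x + 612 is (58)^2 - 4·(612) = 3364 - 2448 = 916, and 4·(229) is not a perfect square in Q since 229 is squarefree and ≠ 1. Hence x^2 + 58x + 612 is irreducible over Q and is the minimal polynomial of α.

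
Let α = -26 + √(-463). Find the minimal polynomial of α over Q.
m_α(x) = x^2 + 52x + 1139

From α + 26 = √(-463), squaring gives (α + 26)^2 = -463, i.e. α^2 + 52α + 676 = -463, so α^2 + 52α + 1139 = 0. The discriminant of x^2 + 52x + 1139 is (52)^2 - 4·(1139) = 2704 - 4556 = -1852, and 4·(-463) is not a perfect square in Q since -463 is squarefree and ≠ 1. Hence x^2 + 52x + 1139 is irreducible over Q and is the minimal polynomial of α.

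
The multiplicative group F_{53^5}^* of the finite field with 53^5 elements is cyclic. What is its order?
|F_{53^5}^*| = 418195492

F_{53^5} has 53^5 = 418195493 elements; its multiplicative group consists of all nonzero elements, so |F_{53^5}^*| = 418195493 - 1 = 418195492. (It is cyclic since any finite subgroup of the multiplicative group of a field is cyclic.)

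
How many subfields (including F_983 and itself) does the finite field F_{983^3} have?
F_{983^3} has 2 subfields

The subfields of F_{p^n} are exactly the fields F_{p^d} for d | n (each is the fixed field of the unique index-d subgroup of Gal(F_{p^n}/F_p) ≅ Z/nZ). The divisors of n = 3 are {1, 3}, giving 2 subfields: F_{983^1}, F_{983^3}.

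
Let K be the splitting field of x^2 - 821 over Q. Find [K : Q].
[K : Q] = 2

f(x) = x^2 - 821 factors as (x - √821)(x + √821). The splitting field is K = Q(√821). Since 821 is squarefree and > 1, it is not a perfect square, so x^2 - 821 is irreducible over Q and [Q(√821) : Q] = 2. Hence [K : Q] = 2.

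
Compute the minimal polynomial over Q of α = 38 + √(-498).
m_α(x) = x^2 - 76x + 1942

From α - 38 = √(-498), squaring gives (α - 38)^2 = -498, i.e. α^2 - 76α + 1444 = -498, so α^2 - 76α + 1942 = 0. The discriminant of x^2 - 76x + 1942 is (-76)^2 - 4·(1942) = 5776 - 7768 = -1992, and 4·(-498) is not a perfect square in Q since -498 is squarefree and ≠ 1. Hence x^2 - 76x + 1942 is irreducible over Q and is the minimal polynomial of α.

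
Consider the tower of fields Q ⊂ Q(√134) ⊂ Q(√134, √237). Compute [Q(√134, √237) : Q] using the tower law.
[Q(√134, √237) : Q] = 4

[Q(√134):Q] = 2 (min poly x^2 - 134, irreducible since 134 is squarefree > 1). For the top step, suppose √237 ∈ Q(√134), say √237 = c + d√134 with c, d ∈ Q. Squaring: 237 = c^2 + 134d^2 + 2cd√134. Since √134 ∉ Q this forces 2cd = 0. If d = 0 then √237 = c ∈ Q, contradicting 237 squarefree > 1. If c = 0 then 237 = 134d^2, so 134·237 = (134d)^2 is a perfect square in Q — but 134·237 = 31758 is not a perfect square (since 134 and 237 are distinct squarefree integers). Contradiction. Hence √237 ∉ Q(√134), so x^2 - 237 stays irreducible over Q(√134) and [Q(√134, √237) : Q(√134)] = 2. By the tower law, [Q(√134, √237) : Q] = 2 · 2 = 4.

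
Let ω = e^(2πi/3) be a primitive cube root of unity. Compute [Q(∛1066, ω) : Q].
[Q(∛1066, ω) : Q] = 6

[Q(∛1066):Q] = 3 (min poly x^3 - 1066, irreducible since 1066 is not a perfect cube). [Q(ω):Q] = 2 (min poly x^2 + x + 1). Since Q(∛1066) ⊂ R and ω ∉ R, we have ω ∉ Q(∛1066), so x^2 + x + 1 remains irreducible over Q(∛1066) and [Q(∛1066, ω) : Q(∛1066)] = 2. By the tower law, [Q(∛1066, ω) : Q] = 3 · 2 = 6. (In fact Q(∛1066, ω) is the splitting field of x^3 - 1066 over Q.)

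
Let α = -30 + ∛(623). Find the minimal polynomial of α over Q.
m_α(x) = x^3 + 90x^2 + 2700x + 26377

Set β = α + 30 = ∛(623), so β^3 = 623. Then (α + 30)^3 - 623 = 0, i.e. α is a root of g(x) = (x + 30)^3 - 623 = x^3 + 90x^2 + 2700x + 26377. Since g(x) = h(x + 30) where h(x) = x^3 - 623, and h is irreducible over Q (because 623 is not a perfect cube, so h has no rational root, and a monic cubic with no rational root is irreducible), g is also irreducible (irreducibility is preserved under the substitution x → x + 30). Hence m_α(x) = x^3 + 90x^2 + 2700x + 26377.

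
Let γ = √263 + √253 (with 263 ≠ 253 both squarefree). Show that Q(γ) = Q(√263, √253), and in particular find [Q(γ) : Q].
[Q(γ) : Q] = 4 (equivalently, Q(γ) = Q(√263, √253))

Obviously Q(γ) ⊆ Q(√263, √253), and [Q(√263, √253):Q] = 4 (since 263, 253 are distinct squarefree integers > 1 with 66539 not a perfect square). To show equality we compute the minimal polynomial of γ. From γ = √263 + √253: γ^2 = 263 + 2√(66539) + 253 = 516 + 2√(66539), so γ^2 - 516 = 2√(66539); squaring, (γ^2 - 516)^2 = 4·66539, i.e. γ^4 - 1032γ^2 + 266256 - 266156 = 0, i.e. γ^4 - 1032γ^2 + 100 = 0. So γ is a root of x^4 - 1032x^2 + 100. This polynomial is irreducible over Q: it has no rational root (each ±√263 ± √253 is irrational), and any factorization into two quadratics over Q would force √(66539) ∈ Q (pairing opposite roots) or √263, √253 ∈ Q (other pairings), all impossible. Hence [Q(γ):Q] = 4 = [Q(√263, √253):Q], so Q(γ) = Q(√263, √253).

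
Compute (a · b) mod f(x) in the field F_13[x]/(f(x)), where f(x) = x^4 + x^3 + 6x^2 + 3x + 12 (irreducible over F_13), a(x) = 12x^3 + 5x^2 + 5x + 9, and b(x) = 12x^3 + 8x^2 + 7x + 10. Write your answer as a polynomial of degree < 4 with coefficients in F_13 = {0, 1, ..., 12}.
a · b ≡ 10x^3 + 10x^2 + 4x + 9 (mod f(x))

Multiply in F_13[x]: a(x)·b(x) = (12x^3 + 5x^2 + 5x + 9)·(12x^3 + 8x^2 + 7x + 10) = x^6 + 2x^4 + 4x^3 + x^2 + 9x + 12. This has degree ≥ 4, so divide by f(x) over F_13: x^6 + 2x^4 + 4x^3 + x^2 + 9x + 12 = (x^2 + 12x + 10)·(x^4 + x^3 + 6x^2 + 3x + 12) + (10x^3 + 10x^2 + 4x + 9). Hence a·b ≡ 10x^3 + 10x^2 + 4x + 9 (mod f). (F_13[x]/(f) is a field with 13^4 = 28561 elements since f is irreducible of degree 4.)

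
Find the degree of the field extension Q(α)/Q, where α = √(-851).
[Q(α):Q] = 2

[Q(α):Q] equals the degree of the minimal polynomial of α. Here α^2 = -851 and x^2 + 851 is irreducible (d = -851 is squarefree, ≠ 1, hence not a square), so deg(m_α) = 2. Thus [Q(α):Q] = 2.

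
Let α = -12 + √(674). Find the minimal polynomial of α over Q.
m_α(x) = x^2 + 24x - 530

From α + 12 = √(674), squaring gives (α + 12)^2 = 674, i.e. α^2 + 24α + 144 = 674, so α^2 + 24α - 530 = 0. The discriminant of x^2 + 24x - 530 is (24)^2 - 4·(-530) = 576 + 2120 = 2696, and 4·(674) is not a perfect square in Q since 674 is squarefree and ≠ 1. Hence x^2 + 24x - 530 is irreducible over Q and is the minimal polynomial of α.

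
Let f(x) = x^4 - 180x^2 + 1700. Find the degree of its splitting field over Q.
[K : Q] = 4

Solving the quadratic in x^2: x^2 = (180 ± √(180^2 - 4·1700))/2 = (180 ± √25600)/2 = (180 ± 160)/2, giving x^2 = 10 or x^2 = 170. So f(x) = (x^2 - 10)(x^2 - 170) and the roots of f are ±√10, ±√170. Hence the splitting field is K = Q(√10, √170). Since 10 and 170 are distinct squarefree integers > 1, their product 1700 is not a perfect square, so √170 ∉ Q(√10). By the tower law [K:Q] = [Q(√10,√170):Q(√10)] · [Q(√10):Q] = 2 · 2 = 4.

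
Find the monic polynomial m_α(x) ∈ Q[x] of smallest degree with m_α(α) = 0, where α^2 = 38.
m_α(x) = x^2 - 38

α satisfies α^2 - 38 = 0, so x^2 - 38 annihilates α. Since d = 38 is squarefree and ≠ 1, it is not a perfect square in Q, so x^2 - 38 has no rational root and is therefore irreducible over Q (a degree-2 polynomial over a field is irreducible iff it has no root). Hence m_α(x) = x^2 - 38.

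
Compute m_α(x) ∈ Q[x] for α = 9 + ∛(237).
m_α(x) = x^3 - 27x^2 + 243x - 966

Set β = α - 9 = ∛(237), so β^3 = 237. Then (α - 9)^3 - 237 = 0, i.e. α is a root of g(x) = (x - 9)^3 - 237 = x^3 - 27x^2 + 243x - 966. Since g(x) = h(x - 9) where h(x) = x^3 - 237, and h is irreducible over Q (because 237 is not a perfect cube, so h has no rational root, and a monic cubic with no rational root is irreducible), g is also irreducible (irreducibility is preserved under the substitution x → x - 9). Hence m_α(x) = x^3 - 27x^2 + 243x - 966.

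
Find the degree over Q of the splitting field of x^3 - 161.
[K : Q] = 6

The roots of x^3 - 161 are ∛161, ω∛161, ω^2∛161 where ω = e^(2πi/3) is a primitive cube root of unity, so K = Q(∛161, ω). Now [Q(∛161):Q] = 3 (since 161 is not a perfect cube, x^3 - 161 is irreducible) and [Q(ω):Q] = 2. Both 2 and 3 divide [K:Q], and [K:Q] ≤ 3·2 = 6, so [K:Q] = 6. (Equivalently: Q(∛161) ⊂ R but ω ∉ R, so [K : Q(∛161)] = 2.)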